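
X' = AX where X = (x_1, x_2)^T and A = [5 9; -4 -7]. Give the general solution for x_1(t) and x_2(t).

Coefficient matrix A = [[5, 9], [-4, -7]].
Characteristic polynomial det(A - λI) = λ^2 + 2λ + 1 = 0.
Single eigenvalue λ = -1 with algebraic multiplicity 2.
Eigenvector v = (-3,2); generalized eigenvector w with (A-λI)w=v is (1,-1).
General solution: e^(-t)[C_1·v + C_2·(t·v + w)].

x_1(t) = -3C_1e^(-t) - 3C_2te^(-t) + C_2e^(-t), x_2(t) = 2C_1e^(-t) + 2C_2te^(-t) - C_2e^(-t)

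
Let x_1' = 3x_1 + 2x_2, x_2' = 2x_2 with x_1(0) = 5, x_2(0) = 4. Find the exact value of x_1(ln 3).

A = [[3,2],[0,2]]; eigenvalues λ = 3, 2.
Eigenvectors: (1,0) for λ=3, (-2,1) for λ=2.
From the initial condition, c_1 = 13, c_2 = 4.
x_1(ln 3) = (13)(3^3)(1) + (4)(3^2)(-2) = 279.

279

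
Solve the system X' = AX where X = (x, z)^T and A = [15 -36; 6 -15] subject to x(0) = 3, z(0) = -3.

x(t) = 27e^(3t) - 24e^(-3t), z(t) = 9e^(3t) - 12e^(-3t)

Coefficient matrix A = [[15, -36], [6, -15]].
Characteristic polynomial det(A - λI) = λ^2 - 9 = 0.
Eigenvalues λ = 3, -3.
For λ=3: (A-λI) row 1 is [12, -36], so an eigenvector is (-3, -1).
For λ=-3: (A-λI) row 1 is [18, -36], so an eigenvector is (-2, -1).
General solution: K_1e^(3t)(-3,-1) + K_2e^(-3t)(-2,-1).
Applying x(0)=3, z(0)=-3 gives K_1=-9, K_2=12.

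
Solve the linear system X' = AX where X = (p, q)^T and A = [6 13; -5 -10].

Coefficient matrix A = [[6, 13], [-5, -10]].
Characteristic polynomial det(A - λI) = λ^2 + 4λ + 5 = 0.
Eigenvalues λ = -2 ± i (complex conjugate pair).
For λ=-2+i: an eigenvector is (-3,2) - i(2,-1) = (-3 - 2i, 2 + i).
A real fundamental pair from Re and Im of e^((-2+i)t)v: X_1 = e^(-2t)(cos(t)·(-3,2) + sin(t)·(2,-1)), X_2 = e^(-2t)(sin(t)·(-3,2) - cos(t)·(2,-1)).
General solution: C_1X_1 + C_2X_2.

p(t) = 2C_1e^(-2t)sin(t) - 3C_1e^(-2t)cos(t) - 3C_2e^(-2t)sin(t) - 2C_2e^(-2t)cos(t), q(t) = -C_1e^(-2t)sin(t) + 2C_1e^(-2t)cos(t) + 2C_2e^(-2t)sin(t) + C_2e^(-2t)cos(t)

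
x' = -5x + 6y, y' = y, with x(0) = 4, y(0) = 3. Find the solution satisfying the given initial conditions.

Coefficient matrix A = [[-5, 6], [0, 1]].
Characteristic polynomial det(A - λI) = λ^2 + 4λ - 5 = 0.
Eigenvalues λ = -5, 1.
For λ=-5: (A-λI) row 1 is [0, 6], so an eigenvector is (-1, 0).
For λ=1: (A-λI) row 1 is [-6, 6], so an eigenvector is (1, 1).
General solution: C_1e^(-5t)(-1,0) + C_2e^(t)(1,1).
Applying x(0)=4, y(0)=3 gives C_1=-1, C_2=3.

x(t) = 3e^(t) + e^(-5t), y(t) = 3e^(t)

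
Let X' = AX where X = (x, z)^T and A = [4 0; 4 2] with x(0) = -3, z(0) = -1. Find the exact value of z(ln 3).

A = [[4,0],[4,2]]; eigenvalues λ = 2, 4.
Eigenvectors: (0,-1) for λ=2, (1,2) for λ=4.
From the initial condition, c_1 = -5, c_2 = -3.
z(ln 3) = (-5)(3^2)(-1) + (-3)(3^4)(2) = -441.

-441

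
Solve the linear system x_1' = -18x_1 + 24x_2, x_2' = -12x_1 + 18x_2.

Coefficient matrix A = [[-18, 24], [-12, 18]].
Characteristic polynomial det(A - λI) = λ^2 - 36 = 0.
Eigenvalues λ = -6, 6.
For λ=-6: (A-λI) row 1 is [-12, 24], so an eigenvector is (-2, -1).
For λ=6: (A-λI) row 1 is [-24, 24], so an eigenvector is (1, 1).
General solution: K_1e^(-6t)(-2,-1) + K_2e^(6t)(1,1).

x_1(t) = -2K_1e^(-6t) + K_2e^(6t), x_2(t) = -K_1e^(-6t) + K_2e^(6t)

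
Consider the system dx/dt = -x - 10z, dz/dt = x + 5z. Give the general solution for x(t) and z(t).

Coefficient matrix A = [[-1, -10], [1, 5]].
Characteristic polynomial det(A - λI) = λ^2 - 4λ + 5 = 0.
Eigenvalues λ = 2 ± i (complex conjugate pair).
For λ=2+i: an eigenvector is (-1,0) - i(3,-1) = (-1 - 3i, 0 + i).
A real fundamental pair from Re and Im of e^((2+i)t)v: X_1 = e^(2t)(cos(t)·(-1,0) + sin(t)·(3,-1)), X_2 = e^(2t)(sin(t)·(-1,0) - cos(t)·(3,-1)).
General solution: c_1X_1 + c_2X_2.

x(t) = 3c_1e^(2t)sin(t) - c_1e^(2t)cos(t) - c_2e^(2t)sin(t) - 3c_2e^(2t)cos(t), z(t) = -c_1e^(2t)sin(t) + c_2e^(2t)cos(t)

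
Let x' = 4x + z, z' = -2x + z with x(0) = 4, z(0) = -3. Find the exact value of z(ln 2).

A = [[4,1],[-2,1]]; eigenvalues λ = 2, 3.
Eigenvectors: (1,-2) for λ=2, (1,-1) for λ=3.
From the initial condition, c_1 = -1, c_2 = 5.
z(ln 2) = (-1)(2^2)(-2) + (5)(2^3)(-1) = -32.

-32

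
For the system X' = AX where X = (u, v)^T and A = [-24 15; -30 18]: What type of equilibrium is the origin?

A = [[-24,15],[-30,18]]; det(A-λI) = λ^2 + 6λ + 18.
λ = -3 ± 3i: negative real part.

stable spiral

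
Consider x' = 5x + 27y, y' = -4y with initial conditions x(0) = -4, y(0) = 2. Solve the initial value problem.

Coefficient matrix A = [[5, 27], [0, -4]].
Characteristic polynomial det(A - λI) = λ^2 - λ - 20 = 0.
Eigenvalues λ = 5, -4.
For λ=5: (A-λI) row 1 is [0, 27], so an eigenvector is (-1, 0).
For λ=-4: (A-λI) row 1 is [9, 27], so an eigenvector is (3, -1).
General solution: K_1e^(5t)(-1,0) + K_2e^(-4t)(3,-1).
Applying x(0)=-4, y(0)=2 gives K_1=-2, K_2=-2.

x(t) = 2e^(5t) - 6e^(-4t), y(t) = 2e^(-4t)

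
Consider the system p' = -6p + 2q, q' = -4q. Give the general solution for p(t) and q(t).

p(t) = -C_1e^(-6t) + C_2e^(-4t), q(t) = C_2e^(-4t)

Coefficient matrix A = [[-6, 2], [0, -4]].
Characteristic polynomial det(A - λI) = λ^2 + 10λ + 24 = 0.
Eigenvalues λ = -6, -4.
For λ=-6: (A-λI) row 1 is [0, 2], so an eigenvector is (-1, 0).
For λ=-4: (A-λI) row 1 is [-2, 2], so an eigenvector is (1, 1).
General solution: C_1e^(-6t)(-1,0) + C_2e^(-4t)(1,1).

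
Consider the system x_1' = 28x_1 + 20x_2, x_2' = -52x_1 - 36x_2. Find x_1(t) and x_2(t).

Coefficient matrix A = [[28, 20], [-52, -36]].
Characteristic polynomial det(A - λI) = λ^2 + 8λ + 32 = 0.
Eigenvalues λ = -4 ± 4i (complex conjugate pair).
For λ=-4+4i: an eigenvector is (-2,3) - i(-1,2) = (-2 + i, 3 - 2i).
A real fundamental pair from Re and Im of e^((-4+4i)t)v: X_1 = e^(-4t)(cos(4t)·(-2,3) + sin(4t)·(-1,2)), X_2 = e^(-4t)(sin(4t)·(-2,3) - cos(4t)·(-1,2)).
General solution: c_1X_1 + c_2X_2.

x_1(t) = -c_1e^(-4t)sin(4t) - 2c_1e^(-4t)cos(4t) - 2c_2e^(-4t)sin(4t) + c_2e^(-4t)cos(4t), x_2(t) = 2c_1e^(-4t)sin(4t) + 3c_1e^(-4t)cos(4t) + 3c_2e^(-4t)sin(4t) - 2c_2e^(-4t)cos(4t)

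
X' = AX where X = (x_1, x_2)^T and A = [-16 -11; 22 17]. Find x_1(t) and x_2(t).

Coefficient matrix A = [[-16, -11], [22, 17]].
Characteristic polynomial det(A - λI) = λ^2 - λ - 30 = 0.
Eigenvalues λ = 6, -5.
For λ=6: (A-λI) row 1 is [-22, -11], so an eigenvector is (-1, 2).
For λ=-5: (A-λI) row 1 is [-11, -11], so an eigenvector is (1, -1).
General solution: K_1e^(6t)(-1,2) + K_2e^(-5t)(1,-1).

x_1(t) = -K_1e^(6t) + K_2e^(-5t), x_2(t) = 2K_1e^(6t) - K_2e^(-5t)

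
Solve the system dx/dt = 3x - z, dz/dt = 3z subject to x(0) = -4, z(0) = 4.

Coefficient matrix A = [[3, -1], [0, 3]].
Characteristic polynomial det(A - λI) = λ^2 - 6λ + 9 = 0.
Single eigenvalue λ = 3 with algebraic multiplicity 2.
Eigenvector v = (1,0); generalized eigenvector w with (A-λI)w=v is (3,-1).
General solution: e^(3t)[K_1·v + K_2·(t·v + w)].
Applying x(0)=-4, z(0)=4 gives K_1=8, K_2=-4.

x(t) = -4te^(3t) - 4e^(3t), z(t) = 4e^(3t)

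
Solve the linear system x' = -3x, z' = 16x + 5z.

x(t) = c_1e^(-3t), z(t) = -2c_1e^(-3t) - c_2e^(5t)

Coefficient matrix A = [[-3, 0], [16, 5]].
Characteristic polynomial det(A - λI) = λ^2 - 2λ - 15 = 0.
Eigenvalues λ = -3, 5.
For λ=-3: (A-λI) row 2 is [16, 8], so an eigenvector is (1, -2).
For λ=5: (A-λI) row 1 is [-8, 0], so an eigenvector is (0, -1).
General solution: c_1e^(-3t)(1,-2) + c_2e^(5t)(0,-1).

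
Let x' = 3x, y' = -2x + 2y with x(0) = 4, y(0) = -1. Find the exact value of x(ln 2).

A = [[3,0],[-2,2]]; eigenvalues λ = 3, 2.
Eigenvectors: (-1,2) for λ=3, (0,-1) for λ=2.
From the initial condition, c_1 = -4, c_2 = -7.
x(ln 2) = (-4)(2^3)(-1) + (-7)(2^2)(0) = 32.

32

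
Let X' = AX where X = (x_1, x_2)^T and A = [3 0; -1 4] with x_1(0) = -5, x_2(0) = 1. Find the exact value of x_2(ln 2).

A = [[3,0],[-1,4]]; eigenvalues λ = 4, 3.
Eigenvectors: (0,-1) for λ=4, (1,1) for λ=3.
From the initial condition, c_1 = -6, c_2 = -5.
x_2(ln 2) = (-6)(2^4)(-1) + (-5)(2^3)(1) = 56.

56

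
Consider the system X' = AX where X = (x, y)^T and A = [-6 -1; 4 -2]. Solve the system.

Coefficient matrix A = [[-6, -1], [4, -2]].
Characteristic polynomial det(A - λI) = λ^2 + 8λ + 16 = 0.
Single eigenvalue λ = -4 with algebraic multiplicity 2.
Eigenvector v = (1,-2); generalized eigenvector w with (A-λI)w=v is (0,-1).
General solution: e^(-4t)[c_1·v + c_2·(t·v + w)].

x(t) = c_1e^(-4t) + c_2te^(-4t), y(t) = -2c_1e^(-4t) - 2c_2te^(-4t) - c_2e^(-4t)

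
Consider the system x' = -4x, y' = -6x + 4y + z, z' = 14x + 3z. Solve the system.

Coefficient matrix A = [[-4, 0, 0], [-6, 4, 1], [14, 0, 3]].
det(A - λI) = 0 gives eigenvalues λ = 4, 3, -4.
For λ=4: eigenvector (0,1,0).
For λ=3: eigenvector (0,-1,1).
For λ=-4: eigenvector (-1,-1,2).
General solution: c_1e^(4t)(0,1,0) + c_2e^(3t)(0,-1,1) + c_3e^(-4t)(-1,-1,2).

x(t) = -c_3e^(-4t), y(t) = c_1e^(4t) - c_2e^(3t) - c_3e^(-4t), z(t) = c_2e^(3t) + 2c_3e^(-4t)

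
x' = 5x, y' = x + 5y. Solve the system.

x(t) = c_2e^(5t), y(t) = c_1e^(5t) + c_2te^(5t) - 2c_2e^(5t)

Coefficient matrix A = [[5, 0], [1, 5]].
Characteristic polynomial det(A - λI) = λ^2 - 10λ + 25 = 0.
Single eigenvalue λ = 5 with algebraic multiplicity 2.
Eigenvector v = (0,1); generalized eigenvector w with (A-λI)w=v is (1,-2).
General solution: e^(5t)[c_1·v + c_2·(t·v + w)].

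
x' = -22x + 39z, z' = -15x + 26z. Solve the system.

x(t) = -2c_1e^(2t)sin(3t) - 3c_1e^(2t)cos(3t) - 3c_2e^(2t)sin(3t) + 2c_2e^(2t)cos(3t), z(t) = -c_1e^(2t)sin(3t) - 2c_1e^(2t)cos(3t) - 2c_2e^(2t)sin(3t) + c_2e^(2t)cos(3t)

Coefficient matrix A = [[-22, 39], [-15, 26]].
Characteristic polynomial det(A - λI) = λ^2 - 4λ + 13 = 0.
Eigenvalues λ = 2 ± 3i (complex conjugate pair).
For λ=2+3i: an eigenvector is (-3,-2) - i(-2,-1) = (-3 + 2i, -2 + i).
A real fundamental pair from Re and Im of e^((2+3i)t)v: X_1 = e^(2t)(cos(3t)·(-3,-2) + sin(3t)·(-2,-1)), X_2 = e^(2t)(sin(3t)·(-3,-2) - cos(3t)·(-2,-1)).
General solution: c_1X_1 + c_2X_2.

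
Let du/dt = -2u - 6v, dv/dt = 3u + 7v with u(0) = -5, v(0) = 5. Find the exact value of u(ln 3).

A = [[-2,-6],[3,7]]; eigenvalues λ = 4, 1.
Eigenvectors: (1,-1) for λ=4, (-2,1) for λ=1.
From the initial condition, c_1 = -5, c_2 = 0.
u(ln 3) = (-5)(3^4)(1) + (0)(3^1)(-2) = -405.

-405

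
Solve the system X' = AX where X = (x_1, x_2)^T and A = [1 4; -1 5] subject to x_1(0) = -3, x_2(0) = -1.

Coefficient matrix A = [[1, 4], [-1, 5]].
Characteristic polynomial det(A - λI) = λ^2 - 6λ + 9 = 0.
Single eigenvalue λ = 3 with algebraic multiplicity 2.
Eigenvector v = (-2,-1); generalized eigenvector w with (A-λI)w=v is (-1,-1).
General solution: e^(3t)[C_1·v + C_2·(t·v + w)].
Applying x_1(0)=-3, x_2(0)=-1 gives C_1=2, C_2=-1.

x_1(t) = 2te^(3t) - 3e^(3t), x_2(t) = te^(3t) - e^(3t)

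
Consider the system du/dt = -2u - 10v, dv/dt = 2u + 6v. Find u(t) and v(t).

u(t) = 2c_1e^(2t)sin(2t) - c_1e^(2t)cos(2t) - c_2e^(2t)sin(2t) - 2c_2e^(2t)cos(2t), v(t) = -c_1e^(2t)sin(2t) + c_2e^(2t)cos(2t)

Coefficient matrix A = [[-2, -10], [2, 6]].
Characteristic polynomial det(A - λI) = λ^2 - 4λ + 8 = 0.
Eigenvalues λ = 2 ± 2i (complex conjugate pair).
For λ=2+2i: an eigenvector is (-1,0) - i(2,-1) = (-1 - 2i, 0 + i).
A real fundamental pair from Re and Im of e^((2+2i)t)v: X_1 = e^(2t)(cos(2t)·(-1,0) + sin(2t)·(2,-1)), X_2 = e^(2t)(sin(2t)·(-1,0) - cos(2t)·(2,-1)).
General solution: c_1X_1 + c_2X_2.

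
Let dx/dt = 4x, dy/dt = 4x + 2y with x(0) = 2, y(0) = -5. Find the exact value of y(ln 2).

A = [[4,0],[4,2]]; eigenvalues λ = 4, 2.
Eigenvectors: (-1,-2) for λ=4, (0,1) for λ=2.
From the initial condition, c_1 = -2, c_2 = -9.
y(ln 2) = (-2)(2^4)(-2) + (-9)(2^2)(1) = 28.

28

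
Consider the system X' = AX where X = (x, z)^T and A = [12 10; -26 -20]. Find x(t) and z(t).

Coefficient matrix A = [[12, 10], [-26, -20]].
Characteristic polynomial det(A - λI) = λ^2 + 8λ + 20 = 0.
Eigenvalues λ = -4 ± 2i (complex conjugate pair).
For λ=-4+2i: an eigenvector is (1,-2) - i(-2,3) = (1 + 2i, -2 - 3i).
A real fundamental pair from Re and Im of e^((-4+2i)t)v: X_1 = e^(-4t)(cos(2t)·(1,-2) + sin(2t)·(-2,3)), X_2 = e^(-4t)(sin(2t)·(1,-2) - cos(2t)·(-2,3)).
General solution: C_1X_1 + C_2X_2.

x(t) = -2C_1e^(-4t)sin(2t) + C_1e^(-4t)cos(2t) + C_2e^(-4t)sin(2t) + 2C_2e^(-4t)cos(2t), z(t) = 3C_1e^(-4t)sin(2t) - 2C_1e^(-4t)cos(2t) - 2C_2e^(-4t)sin(2t) - 3C_2e^(-4t)cos(2t)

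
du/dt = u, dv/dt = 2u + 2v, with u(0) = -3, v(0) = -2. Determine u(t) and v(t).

Coefficient matrix A = [[1, 0], [2, 2]].
Characteristic polynomial det(A - λI) = λ^2 - 3λ + 2 = 0.
Eigenvalues λ = 2, 1.
For λ=2: (A-λI) row 1 is [-1, 0], so an eigenvector is (0, 1).
For λ=1: (A-λI) row 2 is [2, 1], so an eigenvector is (-1, 2).
General solution: K_1e^(2t)(0,1) + K_2e^(t)(-1,2).
Applying u(0)=-3, v(0)=-2 gives K_1=-8, K_2=3.

u(t) = -3e^(t), v(t) = -8e^(2t) + 6e^(t)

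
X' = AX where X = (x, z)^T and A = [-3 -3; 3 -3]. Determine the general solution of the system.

x(t) = C_1e^(-3t)sin(3t) - C_2e^(-3t)cos(3t), z(t) = -C_1e^(-3t)cos(3t) - C_2e^(-3t)sin(3t)

Coefficient matrix A = [[-3, -3], [3, -3]].
Characteristic polynomial det(A - λI) = λ^2 + 6λ + 18 = 0.
Eigenvalues λ = -3 ± 3i (complex conjugate pair).
For λ=-3+3i: an eigenvector is (0,-1) - i(1,0) = (0 - i, -1).
A real fundamental pair from Re and Im of e^((-3+3i)t)v: X_1 = e^(-3t)(cos(3t)·(0,-1) + sin(3t)·(1,0)), X_2 = e^(-3t)(sin(3t)·(0,-1) - cos(3t)·(1,0)).
General solution: C_1X_1 + C_2X_2.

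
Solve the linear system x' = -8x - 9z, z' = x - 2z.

x(t) = 3C_1e^(-5t) + 3C_2te^(-5t) + 2C_2e^(-5t), z(t) = -C_1e^(-5t) - C_2te^(-5t) - C_2e^(-5t)

Coefficient matrix A = [[-8, -9], [1, -2]].
Characteristic polynomial det(A - λI) = λ^2 + 10λ + 25 = 0.
Single eigenvalue λ = -5 with algebraic multiplicity 2.
Eigenvector v = (3,-1); generalized eigenvector w with (A-λI)w=v is (2,-1).
General solution: e^(-5t)[C_1·v + C_2·(t·v + w)].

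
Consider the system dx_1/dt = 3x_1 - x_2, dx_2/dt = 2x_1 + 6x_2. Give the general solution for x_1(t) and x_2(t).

Coefficient matrix A = [[3, -1], [2, 6]].
Characteristic polynomial det(A - λI) = λ^2 - 9λ + 20 = 0.
Eigenvalues λ = 5, 4.
For λ=5: (A-λI) row 1 is [-2, -1], so an eigenvector is (-1, 2).
For λ=4: (A-λI) row 1 is [-1, -1], so an eigenvector is (1, -1).
General solution: c_1e^(5t)(-1,2) + c_2e^(4t)(1,-1).

x_1(t) = -c_1e^(5t) + c_2e^(4t), x_2(t) = 2c_1e^(5t) - c_2e^(4t)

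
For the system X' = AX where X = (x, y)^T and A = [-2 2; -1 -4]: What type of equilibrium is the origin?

stable spiral

A = [[-2,2],[-1,-4]]; det(A-λI) = λ^2 + 6λ + 10.
λ = -3 ± i: negative real part.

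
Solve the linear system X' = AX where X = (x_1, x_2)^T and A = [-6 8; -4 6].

Coefficient matrix A = [[-6, 8], [-4, 6]].
Characteristic polynomial det(A - λI) = λ^2 - 4 = 0.
Eigenvalues λ = 2, -2.
For λ=2: (A-λI) row 1 is [-8, 8], so an eigenvector is (1, 1).
For λ=-2: (A-λI) row 1 is [-4, 8], so an eigenvector is (2, 1).
General solution: c_1e^(2t)(1,1) + c_2e^(-2t)(2,1).

x_1(t) = c_1e^(2t) + 2c_2e^(-2t), x_2(t) = c_1e^(2t) + c_2e^(-2t)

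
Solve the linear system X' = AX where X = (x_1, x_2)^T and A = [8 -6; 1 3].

Coefficient matrix A = [[8, -6], [1, 3]].
Characteristic polynomial det(A - λI) = λ^2 - 11λ + 30 = 0.
Eigenvalues λ = 6, 5.
For λ=6: (A-λI) row 1 is [2, -6], so an eigenvector is (3, 1).
For λ=5: (A-λI) row 1 is [3, -6], so an eigenvector is (2, 1).
General solution: C_1e^(6t)(3,1) + C_2e^(5t)(2,1).

x_1(t) = 3C_1e^(6t) + 2C_2e^(5t), x_2(t) = C_1e^(6t) + C_2e^(5t)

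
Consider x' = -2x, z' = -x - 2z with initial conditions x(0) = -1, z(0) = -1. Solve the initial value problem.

Coefficient matrix A = [[-2, 0], [-1, -2]].
Characteristic polynomial det(A - λI) = λ^2 + 4λ + 4 = 0.
Single eigenvalue λ = -2 with algebraic multiplicity 2.
Eigenvector v = (0,1); generalized eigenvector w with (A-λI)w=v is (-1,1).
General solution: e^(-2t)[C_1·v + C_2·(t·v + w)].
Applying x(0)=-1, z(0)=-1 gives C_1=-2, C_2=1.

x(t) = -e^(-2t), z(t) = te^(-2t) - e^(-2t)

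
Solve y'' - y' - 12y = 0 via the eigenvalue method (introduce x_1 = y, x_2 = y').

Let x_1 = y, x_2 = y'. Then x_1' = x_2 and x_2' = 12x_1 + x_2.
A = [[0,1],[12,1]]; det(A-λI) = λ^2 - λ - 12.
Eigenvalues λ = 4, -3 with eigenvectors (1,4), (1,-3).

y(t) = c_1e^(4t) + c_2e^(-3t)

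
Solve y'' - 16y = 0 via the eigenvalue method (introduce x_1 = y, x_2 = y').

Let x_1 = y, x_2 = y'. Then x_1' = x_2 and x_2' = 16x_1.
A = [[0,1],[16,0]]; det(A-λI) = λ^2 - 16.
Eigenvalues λ = -4, 4 with eigenvectors (1,-4), (1,4).

y(t) = C_1e^(-4t) + C_2e^(4t)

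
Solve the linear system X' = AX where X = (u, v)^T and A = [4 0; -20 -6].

Coefficient matrix A = [[4, 0], [-20, -6]].
Characteristic polynomial det(A - λI) = λ^2 + 2λ - 24 = 0.
Eigenvalues λ = 4, -6.
For λ=4: (A-λI) row 2 is [-20, -10], so an eigenvector is (1, -2).
For λ=-6: (A-λI) row 1 is [10, 0], so an eigenvector is (0, -1).
General solution: K_1e^(4t)(1,-2) + K_2e^(-6t)(0,-1).

u(t) = K_1e^(4t), v(t) = -2K_1e^(4t) - K_2e^(-6t)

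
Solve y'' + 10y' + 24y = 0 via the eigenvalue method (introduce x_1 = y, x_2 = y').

Let x_1 = y, x_2 = y'. Then x_1' = x_2 and x_2' = -24x_1 - 10x_2.
A = [[0,1],[-24,-10]]; det(A-λI) = λ^2 + 10λ + 24.
Eigenvalues λ = -6, -4 with eigenvectors (1,-6), (1,-4).

y(t) = c_1e^(-6t) + c_2e^(-4t)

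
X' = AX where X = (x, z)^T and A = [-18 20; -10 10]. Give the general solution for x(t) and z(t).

Coefficient matrix A = [[-18, 20], [-10, 10]].
Characteristic polynomial det(A - λI) = λ^2 + 8λ + 20 = 0.
Eigenvalues λ = -4 ± 2i (complex conjugate pair).
For λ=-4+2i: an eigenvector is (-3,-2) - i(1,1) = (-3 - i, -2 - i).
A real fundamental pair from Re and Im of e^((-4+2i)t)v: X_1 = e^(-4t)(cos(2t)·(-3,-2) + sin(2t)·(1,1)), X_2 = e^(-4t)(sin(2t)·(-3,-2) - cos(2t)·(1,1)).
General solution: K_1X_1 + K_2X_2.

x(t) = K_1e^(-4t)sin(2t) - 3K_1e^(-4t)cos(2t) - 3K_2e^(-4t)sin(2t) - K_2e^(-4t)cos(2t), z(t) = K_1e^(-4t)sin(2t) - 2K_1e^(-4t)cos(2t) - 2K_2e^(-4t)sin(2t) - K_2e^(-4t)cos(2t)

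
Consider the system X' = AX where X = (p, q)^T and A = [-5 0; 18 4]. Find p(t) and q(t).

Coefficient matrix A = [[-5, 0], [18, 4]].
Characteristic polynomial det(A - λI) = λ^2 + λ - 20 = 0.
Eigenvalues λ = -5, 4.
For λ=-5: (A-λI) row 2 is [18, 9], so an eigenvector is (-1, 2).
For λ=4: (A-λI) row 1 is [-9, 0], so an eigenvector is (0, 1).
General solution: K_1e^(-5t)(-1,2) + K_2e^(4t)(0,1).

p(t) = -K_1e^(-5t), q(t) = 2K_1e^(-5t) + K_2e^(4t)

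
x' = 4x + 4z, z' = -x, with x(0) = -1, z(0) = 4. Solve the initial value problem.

Coefficient matrix A = [[4, 4], [-1, 0]].
Characteristic polynomial det(A - λI) = λ^2 - 4λ + 4 = 0.
Single eigenvalue λ = 2 with algebraic multiplicity 2.
Eigenvector v = (-2,1); generalized eigenvector w with (A-λI)w=v is (-3,1).
General solution: e^(2t)[K_1·v + K_2·(t·v + w)].
Applying x(0)=-1, z(0)=4 gives K_1=11, K_2=-7.

x(t) = 14te^(2t) - e^(2t), z(t) = -7te^(2t) + 4e^(2t)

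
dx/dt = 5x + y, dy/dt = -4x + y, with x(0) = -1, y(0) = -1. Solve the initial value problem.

x(t) = -3te^(3t) - e^(3t), y(t) = 6te^(3t) - e^(3t)

Coefficient matrix A = [[5, 1], [-4, 1]].
Characteristic polynomial det(A - λI) = λ^2 - 6λ + 9 = 0.
Single eigenvalue λ = 3 with algebraic multiplicity 2.
Eigenvector v = (1,-2); generalized eigenvector w with (A-λI)w=v is (0,1).
General solution: e^(3t)[c_1·v + c_2·(t·v + w)].
Applying x(0)=-1, y(0)=-1 gives c_1=-1, c_2=-3.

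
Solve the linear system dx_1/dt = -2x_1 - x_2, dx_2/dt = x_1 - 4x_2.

x_1(t) = K_1e^(-3t) + K_2te^(-3t) + 3K_2e^(-3t), x_2(t) = K_1e^(-3t) + K_2te^(-3t) + 2K_2e^(-3t)

Coefficient matrix A = [[-2, -1], [1, -4]].
Characteristic polynomial det(A - λI) = λ^2 + 6λ + 9 = 0.
Single eigenvalue λ = -3 with algebraic multiplicity 2.
Eigenvector v = (1,1); generalized eigenvector w with (A-λI)w=v is (3,2).
General solution: e^(-3t)[K_1·v + K_2·(t·v + w)].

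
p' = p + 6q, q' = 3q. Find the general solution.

Coefficient matrix A = [[1, 6], [0, 3]].
Characteristic polynomial det(A - λI) = λ^2 - 4λ + 3 = 0.
Eigenvalues λ = 1, 3.
For λ=1: (A-λI) row 1 is [0, 6], so an eigenvector is (1, 0).
For λ=3: (A-λI) row 1 is [-2, 6], so an eigenvector is (3, 1).
General solution: K_1e^(t)(1,0) + K_2e^(3t)(3,1).

p(t) = K_1e^(t) + 3K_2e^(3t), q(t) = K_2e^(3t)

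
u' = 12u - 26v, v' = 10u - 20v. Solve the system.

u(t) = -3C_1e^(-4t)sin(2t) - 2C_1e^(-4t)cos(2t) - 2C_2e^(-4t)sin(2t) + 3C_2e^(-4t)cos(2t), v(t) = -2C_1e^(-4t)sin(2t) - C_1e^(-4t)cos(2t) - C_2e^(-4t)sin(2t) + 2C_2e^(-4t)cos(2t)

Coefficient matrix A = [[12, -26], [10, -20]].
Characteristic polynomial det(A - λI) = λ^2 + 8λ + 20 = 0.
Eigenvalues λ = -4 ± 2i (complex conjugate pair).
For λ=-4+2i: an eigenvector is (-2,-1) - i(-3,-2) = (-2 + 3i, -1 + 2i).
A real fundamental pair from Re and Im of e^((-4+2i)t)v: X_1 = e^(-4t)(cos(2t)·(-2,-1) + sin(2t)·(-3,-2)), X_2 = e^(-4t)(sin(2t)·(-2,-1) - cos(2t)·(-3,-2)).
General solution: C_1X_1 + C_2X_2.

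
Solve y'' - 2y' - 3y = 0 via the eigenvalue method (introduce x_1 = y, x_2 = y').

y(t) = K_1e^(3t) + K_2e^(-t)

Let x_1 = y, x_2 = y'. Then x_1' = x_2 and x_2' = 3x_1 + 2x_2.
A = [[0,1],[3,2]]; det(A-λI) = λ^2 - 2λ - 3.
Eigenvalues λ = 3, -1 with eigenvectors (1,3), (1,-1).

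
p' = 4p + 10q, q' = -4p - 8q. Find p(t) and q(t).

Coefficient matrix A = [[4, 10], [-4, -8]].
Characteristic polynomial det(A - λI) = λ^2 + 4λ + 8 = 0.
Eigenvalues λ = -2 ± 2i (complex conjugate pair).
For λ=-2+2i: an eigenvector is (1,-1) - i(-2,1) = (1 + 2i, -1 - i).
A real fundamental pair from Re and Im of e^((-2+2i)t)v: X_1 = e^(-2t)(cos(2t)·(1,-1) + sin(2t)·(-2,1)), X_2 = e^(-2t)(sin(2t)·(1,-1) - cos(2t)·(-2,1)).
General solution: c_1X_1 + c_2X_2.

p(t) = -2c_1e^(-2t)sin(2t) + c_1e^(-2t)cos(2t) + c_2e^(-2t)sin(2t) + 2c_2e^(-2t)cos(2t), q(t) = c_1e^(-2t)sin(2t) - c_1e^(-2t)cos(2t) - c_2e^(-2t)sin(2t) - c_2e^(-2t)cos(2t)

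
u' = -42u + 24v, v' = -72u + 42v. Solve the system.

u(t) = -c_1e^(6t) + 2c_2e^(-6t), v(t) = -2c_1e^(6t) + 3c_2e^(-6t)

Coefficient matrix A = [[-42, 24], [-72, 42]].
Characteristic polynomial det(A - λI) = λ^2 - 36 = 0.
Eigenvalues λ = 6, -6.
For λ=6: (A-λI) row 1 is [-48, 24], so an eigenvector is (-1, -2).
For λ=-6: (A-λI) row 1 is [-36, 24], so an eigenvector is (2, 3).
General solution: c_1e^(6t)(-1,-2) + c_2e^(-6t)(2,3).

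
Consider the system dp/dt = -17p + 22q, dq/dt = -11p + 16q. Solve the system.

Coefficient matrix A = [[-17, 22], [-11, 16]].
Characteristic polynomial det(A - λI) = λ^2 + λ - 30 = 0.
Eigenvalues λ = -6, 5.
For λ=-6: (A-λI) row 1 is [-11, 22], so an eigenvector is (2, 1).
For λ=5: (A-λI) row 1 is [-22, 22], so an eigenvector is (1, 1).
General solution: K_1e^(-6t)(2,1) + K_2e^(5t)(1,1).

p(t) = 2K_1e^(-6t) + K_2e^(5t), q(t) = K_1e^(-6t) + K_2e^(5t)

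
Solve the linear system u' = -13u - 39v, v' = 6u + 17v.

u(t) = -3C_1e^(2t)sin(3t) - 2C_1e^(2t)cos(3t) - 2C_2e^(2t)sin(3t) + 3C_2e^(2t)cos(3t), v(t) = C_1e^(2t)sin(3t) + C_1e^(2t)cos(3t) + C_2e^(2t)sin(3t) - C_2e^(2t)cos(3t)

Coefficient matrix A = [[-13, -39], [6, 17]].
Characteristic polynomial det(A - λI) = λ^2 - 4λ + 13 = 0.
Eigenvalues λ = 2 ± 3i (complex conjugate pair).
For λ=2+3i: an eigenvector is (-2,1) - i(-3,1) = (-2 + 3i, 1 - i).
A real fundamental pair from Re and Im of e^((2+3i)t)v: X_1 = e^(2t)(cos(3t)·(-2,1) + sin(3t)·(-3,1)), X_2 = e^(2t)(sin(3t)·(-2,1) - cos(3t)·(-3,1)).
General solution: C_1X_1 + C_2X_2.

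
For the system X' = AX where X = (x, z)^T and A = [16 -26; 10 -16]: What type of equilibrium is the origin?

center

A = [[16,-26],[10,-16]]; det(A-λI) = λ^2 + 4.
λ = 0 ± 2i: zero real part.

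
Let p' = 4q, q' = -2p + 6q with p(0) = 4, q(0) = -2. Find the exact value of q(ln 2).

-104

A = [[0,4],[-2,6]]; eigenvalues λ = 2, 4.
Eigenvectors: (-2,-1) for λ=2, (1,1) for λ=4.
From the initial condition, c_1 = -6, c_2 = -8.
q(ln 2) = (-6)(2^2)(-1) + (-8)(2^4)(1) = -104.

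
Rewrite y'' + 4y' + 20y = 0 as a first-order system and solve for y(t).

Let x_1 = y, x_2 = y'. Then x_1' = x_2 and x_2' = -20x_1 - 4x_2.
A = [[0,1],[-20,-4]]; det(A-λI) = λ^2 + 4λ + 20.
Eigenvalues λ = -2 ± 4i.

y(t) = K_1e^(-2t)cos(4t) + K_2e^(-2t)sin(4t)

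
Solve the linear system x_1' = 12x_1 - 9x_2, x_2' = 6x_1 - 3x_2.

Coefficient matrix A = [[12, -9], [6, -3]].
Characteristic polynomial det(A - λI) = λ^2 - 9λ + 18 = 0.
Eigenvalues λ = 6, 3.
For λ=6: (A-λI) row 1 is [6, -9], so an eigenvector is (-3, -2).
For λ=3: (A-λI) row 1 is [9, -9], so an eigenvector is (1, 1).
General solution: C_1e^(6t)(-3,-2) + C_2e^(3t)(1,1).

x_1(t) = -3C_1e^(6t) + C_2e^(3t), x_2(t) = -2C_1e^(6t) + C_2e^(3t)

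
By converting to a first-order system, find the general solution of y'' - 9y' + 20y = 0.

y(t) = K_1e^(5t) + K_2e^(4t)

Let x_1 = y, x_2 = y'. Then x_1' = x_2 and x_2' = -20x_1 + 9x_2.
A = [[0,1],[-20,9]]; det(A-λI) = λ^2 - 9λ + 20.
Eigenvalues λ = 5, 4 with eigenvectors (1,5), (1,4).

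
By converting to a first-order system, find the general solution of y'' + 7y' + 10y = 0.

Let x_1 = y, x_2 = y'. Then x_1' = x_2 and x_2' = -10x_1 - 7x_2.
A = [[0,1],[-10,-7]]; det(A-λI) = λ^2 + 7λ + 10.
Eigenvalues λ = -2, -5 with eigenvectors (1,-2), (1,-5).

y(t) = C_1e^(-2t) + C_2e^(-5t)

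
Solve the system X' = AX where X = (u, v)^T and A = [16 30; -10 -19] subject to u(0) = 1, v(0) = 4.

Coefficient matrix A = [[16, 30], [-10, -19]].
Characteristic polynomial det(A - λI) = λ^2 + 3λ - 4 = 0.
Eigenvalues λ = -4, 1.
For λ=-4: (A-λI) row 1 is [20, 30], so an eigenvector is (3, -2).
For λ=1: (A-λI) row 1 is [15, 30], so an eigenvector is (2, -1).
General solution: K_1e^(-4t)(3,-2) + K_2e^(t)(2,-1).
Applying u(0)=1, v(0)=4 gives K_1=-9, K_2=14.

u(t) = 28e^(t) - 27e^(-4t), v(t) = -14e^(t) + 18e^(-4t)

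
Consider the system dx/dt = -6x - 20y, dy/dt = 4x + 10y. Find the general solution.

Coefficient matrix A = [[-6, -20], [4, 10]].
Characteristic polynomial det(A - λI) = λ^2 - 4λ + 20 = 0.
Eigenvalues λ = 2 ± 4i (complex conjugate pair).
For λ=2+4i: an eigenvector is (-1,0) - i(2,-1) = (-1 - 2i, 0 + i).
A real fundamental pair from Re and Im of e^((2+4i)t)v: X_1 = e^(2t)(cos(4t)·(-1,0) + sin(4t)·(2,-1)), X_2 = e^(2t)(sin(4t)·(-1,0) - cos(4t)·(2,-1)).
General solution: K_1X_1 + K_2X_2.

x(t) = 2K_1e^(2t)sin(4t) - K_1e^(2t)cos(4t) - K_2e^(2t)sin(4t) - 2K_2e^(2t)cos(4t), y(t) = -K_1e^(2t)sin(4t) + K_2e^(2t)cos(4t)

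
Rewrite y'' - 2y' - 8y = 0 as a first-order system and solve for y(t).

Let x_1 = y, x_2 = y'. Then x_1' = x_2 and x_2' = 8x_1 + 2x_2.
A = [[0,1],[8,2]]; det(A-λI) = λ^2 - 2λ - 8.
Eigenvalues λ = -2, 4 with eigenvectors (1,-2), (1,4).

y(t) = C_1e^(-2t) + C_2e^(4t)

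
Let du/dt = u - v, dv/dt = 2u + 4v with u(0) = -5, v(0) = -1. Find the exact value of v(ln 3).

A = [[1,-1],[2,4]]; eigenvalues λ = 3, 2.
Eigenvectors: (-1,2) for λ=3, (-1,1) for λ=2.
From the initial condition, c_1 = -6, c_2 = 11.
v(ln 3) = (-6)(3^3)(2) + (11)(3^2)(1) = -225.

-225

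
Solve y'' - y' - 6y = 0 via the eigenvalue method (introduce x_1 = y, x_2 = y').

Let x_1 = y, x_2 = y'. Then x_1' = x_2 and x_2' = 6x_1 + x_2.
A = [[0,1],[6,1]]; det(A-λI) = λ^2 - λ - 6.
Eigenvalues λ = -2, 3 with eigenvectors (1,-2), (1,3).

y(t) = C_1e^(-2t) + C_2e^(3t)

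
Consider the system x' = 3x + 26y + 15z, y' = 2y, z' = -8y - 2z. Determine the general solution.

x(t) = C_1e^(3t) + 4C_2e^(2t) - 3C_3e^(-2t), y(t) = C_2e^(2t), z(t) = -2C_2e^(2t) + C_3e^(-2t)

Coefficient matrix A = [[3, 26, 15], [0, 2, 0], [0, -8, -2]].
det(A - λI) = 0 gives eigenvalues λ = 3, 2, -2.
For λ=3: eigenvector (1,0,0).
For λ=2: eigenvector (4,1,-2).
For λ=-2: eigenvector (-3,0,1).
General solution: C_1e^(3t)(1,0,0) + C_2e^(2t)(4,1,-2) + C_3e^(-2t)(-3,0,1).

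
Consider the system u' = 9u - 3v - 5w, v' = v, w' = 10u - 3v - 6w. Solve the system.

u(t) = C_1e^(t) - C_2e^(-t) + C_3e^(4t), v(t) = C_1e^(t), w(t) = C_1e^(t) - 2C_2e^(-t) + C_3e^(4t)

Coefficient matrix A = [[9, -3, -5], [0, 1, 0], [10, -3, -6]].
det(A - λI) = 0 gives eigenvalues λ = 1, -1, 4.
For λ=1: eigenvector (1,1,1).
For λ=-1: eigenvector (-1,0,-2).
For λ=4: eigenvector (1,0,1).
General solution: C_1e^(t)(1,1,1) + C_2e^(-t)(-1,0,-2) + C_3e^(4t)(1,0,1).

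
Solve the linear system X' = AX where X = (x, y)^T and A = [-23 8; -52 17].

x(t) = -C_1e^(-3t)sin(4t) - C_1e^(-3t)cos(4t) - C_2e^(-3t)sin(4t) + C_2e^(-3t)cos(4t), y(t) = -2C_1e^(-3t)sin(4t) - 3C_1e^(-3t)cos(4t) - 3C_2e^(-3t)sin(4t) + 2C_2e^(-3t)cos(4t)

Coefficient matrix A = [[-23, 8], [-52, 17]].
Characteristic polynomial det(A - λI) = λ^2 + 6λ + 25 = 0.
Eigenvalues λ = -3 ± 4i (complex conjugate pair).
For λ=-3+4i: an eigenvector is (-1,-3) - i(-1,-2) = (-1 + i, -3 + 2i).
A real fundamental pair from Re and Im of e^((-3+4i)t)v: X_1 = e^(-3t)(cos(4t)·(-1,-3) + sin(4t)·(-1,-2)), X_2 = e^(-3t)(sin(4t)·(-1,-3) - cos(4t)·(-1,-2)).
General solution: C_1X_1 + C_2X_2.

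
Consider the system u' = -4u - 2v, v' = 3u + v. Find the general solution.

u(t) = 2K_1e^(-t) + K_2e^(-2t), v(t) = -3K_1e^(-t) - K_2e^(-2t)

Coefficient matrix A = [[-4, -2], [3, 1]].
Characteristic polynomial det(A - λI) = λ^2 + 3λ + 2 = 0.
Eigenvalues λ = -1, -2.
For λ=-1: (A-λI) row 1 is [-3, -2], so an eigenvector is (2, -3).
For λ=-2: (A-λI) row 1 is [-2, -2], so an eigenvector is (1, -1).
General solution: K_1e^(-t)(2,-3) + K_2e^(-2t)(1,-1).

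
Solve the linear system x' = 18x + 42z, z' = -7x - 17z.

Coefficient matrix A = [[18, 42], [-7, -17]].
Characteristic polynomial det(A - λI) = λ^2 - λ - 12 = 0.
Eigenvalues λ = -3, 4.
For λ=-3: (A-λI) row 1 is [21, 42], so an eigenvector is (2, -1).
For λ=4: (A-λI) row 1 is [14, 42], so an eigenvector is (3, -1).
General solution: c_1e^(-3t)(2,-1) + c_2e^(4t)(3,-1).

x(t) = 2c_1e^(-3t) + 3c_2e^(4t), z(t) = -c_1e^(-3t) - c_2e^(4t)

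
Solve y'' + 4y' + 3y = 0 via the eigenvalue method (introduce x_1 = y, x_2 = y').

y(t) = K_1e^(-3t) + K_2e^(-t)

Let x_1 = y, x_2 = y'. Then x_1' = x_2 and x_2' = -3x_1 - 4x_2.
A = [[0,1],[-3,-4]]; det(A-λI) = λ^2 + 4λ + 3.
Eigenvalues λ = -3, -1 with eigenvectors (1,-3), (1,-1).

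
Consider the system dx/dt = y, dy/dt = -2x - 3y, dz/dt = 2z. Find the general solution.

x(t) = -C_1e^(-2t) - C_3e^(-t), y(t) = 2C_1e^(-2t) + C_3e^(-t), z(t) = C_2e^(2t)

Coefficient matrix A = [[0, 1, 0], [-2, -3, 0], [0, 0, 2]].
det(A - λI) = 0 gives eigenvalues λ = -2, 2, -1.
For λ=-2: eigenvector (-1,2,0).
For λ=2: eigenvector (0,0,1).
For λ=-1: eigenvector (-1,1,0).
General solution: C_1e^(-2t)(-1,2,0) + C_2e^(2t)(0,0,1) + C_3e^(-t)(-1,1,0).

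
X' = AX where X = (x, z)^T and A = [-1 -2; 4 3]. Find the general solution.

x(t) = -K_1e^(t)sin(2t) + K_2e^(t)cos(2t), z(t) = K_1e^(t)sin(2t) + K_1e^(t)cos(2t) + K_2e^(t)sin(2t) - K_2e^(t)cos(2t)

Coefficient matrix A = [[-1, -2], [4, 3]].
Characteristic polynomial det(A - λI) = λ^2 - 2λ + 5 = 0.
Eigenvalues λ = 1 ± 2i (complex conjugate pair).
For λ=1+2i: an eigenvector is (0,1) - i(-1,1) = (0 + i, 1 - i).
A real fundamental pair from Re and Im of e^((1+2i)t)v: X_1 = e^(t)(cos(2t)·(0,1) + sin(2t)·(-1,1)), X_2 = e^(t)(sin(2t)·(0,1) - cos(2t)·(-1,1)).
General solution: K_1X_1 + K_2X_2.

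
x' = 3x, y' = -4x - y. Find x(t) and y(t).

x(t) = -c_1e^(3t), y(t) = c_1e^(3t) - c_2e^(-t)

Coefficient matrix A = [[3, 0], [-4, -1]].
Characteristic polynomial det(A - λI) = λ^2 - 2λ - 3 = 0.
Eigenvalues λ = 3, -1.
For λ=3: (A-λI) row 2 is [-4, -4], so an eigenvector is (-1, 1).
For λ=-1: (A-λI) row 1 is [4, 0], so an eigenvector is (0, -1).
General solution: c_1e^(3t)(-1,1) + c_2e^(-t)(0,-1).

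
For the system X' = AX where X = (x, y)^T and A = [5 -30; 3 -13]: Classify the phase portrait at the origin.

A = [[5,-30],[3,-13]]; det(A-λI) = λ^2 + 8λ + 25.
λ = -4 ± 3i: negative real part.

stable spiral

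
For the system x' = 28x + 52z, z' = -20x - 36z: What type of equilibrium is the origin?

A = [[28,52],[-20,-36]]; det(A-λI) = λ^2 + 8λ + 32.
λ = -4 ± 4i: negative real part.

stable spiral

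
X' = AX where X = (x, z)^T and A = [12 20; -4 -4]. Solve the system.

x(t) = 2c_1e^(4t)sin(4t) + c_1e^(4t)cos(4t) + c_2e^(4t)sin(4t) - 2c_2e^(4t)cos(4t), z(t) = -c_1e^(4t)sin(4t) + c_2e^(4t)cos(4t)

Coefficient matrix A = [[12, 20], [-4, -4]].
Characteristic polynomial det(A - λI) = λ^2 - 8λ + 32 = 0.
Eigenvalues λ = 4 ± 4i (complex conjugate pair).
For λ=4+4i: an eigenvector is (1,0) - i(2,-1) = (1 - 2i, 0 + i).
A real fundamental pair from Re and Im of e^((4+4i)t)v: X_1 = e^(4t)(cos(4t)·(1,0) + sin(4t)·(2,-1)), X_2 = e^(4t)(sin(4t)·(1,0) - cos(4t)·(2,-1)).
General solution: c_1X_1 + c_2X_2.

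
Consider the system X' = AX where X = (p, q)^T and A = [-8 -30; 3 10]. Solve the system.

Coefficient matrix A = [[-8, -30], [3, 10]].
Characteristic polynomial det(A - λI) = λ^2 - 2λ + 10 = 0.
Eigenvalues λ = 1 ± 3i (complex conjugate pair).
For λ=1+3i: an eigenvector is (-3,1) - i(-1,0) = (-3 + i, 1).
A real fundamental pair from Re and Im of e^((1+3i)t)v: X_1 = e^(t)(cos(3t)·(-3,1) + sin(3t)·(-1,0)), X_2 = e^(t)(sin(3t)·(-3,1) - cos(3t)·(-1,0)).
General solution: c_1X_1 + c_2X_2.

p(t) = -c_1e^(t)sin(3t) - 3c_1e^(t)cos(3t) - 3c_2e^(t)sin(3t) + c_2e^(t)cos(3t), q(t) = c_1e^(t)cos(3t) + c_2e^(t)sin(3t)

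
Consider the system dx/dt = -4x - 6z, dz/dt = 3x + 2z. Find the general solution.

x(t) = c_1e^(-t)sin(3t) + c_1e^(-t)cos(3t) + c_2e^(-t)sin(3t) - c_2e^(-t)cos(3t), z(t) = -c_1e^(-t)cos(3t) - c_2e^(-t)sin(3t)

Coefficient matrix A = [[-4, -6], [3, 2]].
Characteristic polynomial det(A - λI) = λ^2 + 2λ + 10 = 0.
Eigenvalues λ = -1 ± 3i (complex conjugate pair).
For λ=-1+3i: an eigenvector is (1,-1) - i(1,0) = (1 - i, -1).
A real fundamental pair from Re and Im of e^((-1+3i)t)v: X_1 = e^(-t)(cos(3t)·(1,-1) + sin(3t)·(1,0)), X_2 = e^(-t)(sin(3t)·(1,-1) - cos(3t)·(1,0)).
General solution: c_1X_1 + c_2X_2.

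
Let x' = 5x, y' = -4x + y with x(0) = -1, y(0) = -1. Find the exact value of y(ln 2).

28

A = [[5,0],[-4,1]]; eigenvalues λ = 5, 1.
Eigenvectors: (1,-1) for λ=5, (0,1) for λ=1.
From the initial condition, c_1 = -1, c_2 = -2.
y(ln 2) = (-1)(2^5)(-1) + (-2)(2^1)(1) = 28.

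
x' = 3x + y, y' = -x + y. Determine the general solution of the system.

Coefficient matrix A = [[3, 1], [-1, 1]].
Characteristic polynomial det(A - λI) = λ^2 - 4λ + 4 = 0.
Single eigenvalue λ = 2 with algebraic multiplicity 2.
Eigenvector v = (-1,1); generalized eigenvector w with (A-λI)w=v is (2,-3).
General solution: e^(2t)[c_1·v + c_2·(t·v + w)].

x(t) = -c_1e^(2t) - c_2te^(2t) + 2c_2e^(2t), y(t) = c_1e^(2t) + c_2te^(2t) - 3c_2e^(2t)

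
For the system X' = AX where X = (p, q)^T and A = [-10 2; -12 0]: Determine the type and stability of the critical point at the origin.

stable node

A = [[-10,2],[-12,0]]; det(A-λI) = λ^2 + 10λ + 24.
λ = -4, -6: both negative.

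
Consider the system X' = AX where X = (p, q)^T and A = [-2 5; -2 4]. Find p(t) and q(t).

Coefficient matrix A = [[-2, 5], [-2, 4]].
Characteristic polynomial det(A - λI) = λ^2 - 2λ + 2 = 0.
Eigenvalues λ = 1 ± i (complex conjugate pair).
For λ=1+i: an eigenvector is (2,1) - i(-1,-1) = (2 + i, 1 + i).
A real fundamental pair from Re and Im of e^((1+i)t)v: X_1 = e^(t)(cos(t)·(2,1) + sin(t)·(-1,-1)), X_2 = e^(t)(sin(t)·(2,1) - cos(t)·(-1,-1)).
General solution: c_1X_1 + c_2X_2.

p(t) = -c_1e^(t)sin(t) + 2c_1e^(t)cos(t) + 2c_2e^(t)sin(t) + c_2e^(t)cos(t), q(t) = -c_1e^(t)sin(t) + c_1e^(t)cos(t) + c_2e^(t)sin(t) + c_2e^(t)cos(t)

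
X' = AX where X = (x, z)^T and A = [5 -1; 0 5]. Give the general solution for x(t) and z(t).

Coefficient matrix A = [[5, -1], [0, 5]].
Characteristic polynomial det(A - λI) = λ^2 - 10λ + 25 = 0.
Single eigenvalue λ = 5 with algebraic multiplicity 2.
Eigenvector v = (-1,0); generalized eigenvector w with (A-λI)w=v is (-3,1).
General solution: e^(5t)[c_1·v + c_2·(t·v + w)].

x(t) = -c_1e^(5t) - c_2te^(5t) - 3c_2e^(5t), z(t) = c_2e^(5t)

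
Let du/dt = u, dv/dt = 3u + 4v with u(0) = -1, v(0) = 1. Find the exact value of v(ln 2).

A = [[1,0],[3,4]]; eigenvalues λ = 4, 1.
Eigenvectors: (0,-1) for λ=4, (1,-1) for λ=1.
From the initial condition, c_1 = 0, c_2 = -1.
v(ln 2) = (0)(2^4)(-1) + (-1)(2^1)(-1) = 2.

2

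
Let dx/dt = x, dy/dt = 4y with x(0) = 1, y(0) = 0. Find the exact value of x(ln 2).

2

A = [[1,0],[0,4]]; eigenvalues λ = 4, 1.
Eigenvectors: (0,1) for λ=4, (-1,0) for λ=1.
From the initial condition, c_1 = 0, c_2 = -1.
x(ln 2) = (0)(2^4)(0) + (-1)(2^1)(-1) = 2.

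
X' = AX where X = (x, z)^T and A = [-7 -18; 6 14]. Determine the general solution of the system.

Coefficient matrix A = [[-7, -18], [6, 14]].
Characteristic polynomial det(A - λI) = λ^2 - 7λ + 10 = 0.
Eigenvalues λ = 5, 2.
For λ=5: (A-λI) row 1 is [-12, -18], so an eigenvector is (-3, 2).
For λ=2: (A-λI) row 1 is [-9, -18], so an eigenvector is (2, -1).
General solution: c_1e^(5t)(-3,2) + c_2e^(2t)(2,-1).

x(t) = -3c_1e^(5t) + 2c_2e^(2t), z(t) = 2c_1e^(5t) - c_2e^(2t)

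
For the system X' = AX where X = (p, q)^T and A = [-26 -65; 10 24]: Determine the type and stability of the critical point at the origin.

A = [[-26,-65],[10,24]]; det(A-λI) = λ^2 + 2λ + 26.
λ = -1 ± 5i: negative real part.

stable spiral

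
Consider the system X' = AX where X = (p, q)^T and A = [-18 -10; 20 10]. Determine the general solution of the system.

p(t) = 2K_1e^(-4t)sin(2t) - K_1e^(-4t)cos(2t) - K_2e^(-4t)sin(2t) - 2K_2e^(-4t)cos(2t), q(t) = -3K_1e^(-4t)sin(2t) + K_1e^(-4t)cos(2t) + K_2e^(-4t)sin(2t) + 3K_2e^(-4t)cos(2t)

Coefficient matrix A = [[-18, -10], [20, 10]].
Characteristic polynomial det(A - λI) = λ^2 + 8λ + 20 = 0.
Eigenvalues λ = -4 ± 2i (complex conjugate pair).
For λ=-4+2i: an eigenvector is (-1,1) - i(2,-3) = (-1 - 2i, 1 + 3i).
A real fundamental pair from Re and Im of e^((-4+2i)t)v: X_1 = e^(-4t)(cos(2t)·(-1,1) + sin(2t)·(2,-3)), X_2 = e^(-4t)(sin(2t)·(-1,1) - cos(2t)·(2,-3)).
General solution: K_1X_1 + K_2X_2.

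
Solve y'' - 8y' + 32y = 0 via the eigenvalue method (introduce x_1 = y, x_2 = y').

Let x_1 = y, x_2 = y'. Then x_1' = x_2 and x_2' = -32x_1 + 8x_2.
A = [[0,1],[-32,8]]; det(A-λI) = λ^2 - 8λ + 32.
Eigenvalues λ = 4 ± 4i.

y(t) = c_1e^(4t)cos(4t) + c_2e^(4t)sin(4t)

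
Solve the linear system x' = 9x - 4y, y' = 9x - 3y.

x(t) = 2C_1e^(3t) + 2C_2te^(3t) + C_2e^(3t), y(t) = 3C_1e^(3t) + 3C_2te^(3t) + C_2e^(3t)

Coefficient matrix A = [[9, -4], [9, -3]].
Characteristic polynomial det(A - λI) = λ^2 - 6λ + 9 = 0.
Single eigenvalue λ = 3 with algebraic multiplicity 2.
Eigenvector v = (2,3); generalized eigenvector w with (A-λI)w=v is (1,1).
General solution: e^(3t)[C_1·v + C_2·(t·v + w)].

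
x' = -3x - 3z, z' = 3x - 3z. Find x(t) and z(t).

Coefficient matrix A = [[-3, -3], [3, -3]].
Characteristic polynomial det(A - λI) = λ^2 + 6λ + 18 = 0.
Eigenvalues λ = -3 ± 3i (complex conjugate pair).
For λ=-3+3i: an eigenvector is (0,-1) - i(1,0) = (0 - i, -1).
A real fundamental pair from Re and Im of e^((-3+3i)t)v: X_1 = e^(-3t)(cos(3t)·(0,-1) + sin(3t)·(1,0)), X_2 = e^(-3t)(sin(3t)·(0,-1) - cos(3t)·(1,0)).
General solution: C_1X_1 + C_2X_2.

x(t) = C_1e^(-3t)sin(3t) - C_2e^(-3t)cos(3t), z(t) = -C_1e^(-3t)cos(3t) - C_2e^(-3t)sin(3t)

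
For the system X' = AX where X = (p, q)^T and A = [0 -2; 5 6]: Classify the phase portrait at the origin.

A = [[0,-2],[5,6]]; det(A-λI) = λ^2 - 6λ + 10.
λ = 3 ± i: positive real part.

unstable spiral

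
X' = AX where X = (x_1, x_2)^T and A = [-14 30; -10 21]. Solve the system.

Coefficient matrix A = [[-14, 30], [-10, 21]].
Characteristic polynomial det(A - λI) = λ^2 - 7λ + 6 = 0.
Eigenvalues λ = 6, 1.
For λ=6: (A-λI) row 1 is [-20, 30], so an eigenvector is (3, 2).
For λ=1: (A-λI) row 1 is [-15, 30], so an eigenvector is (-2, -1).
General solution: K_1e^(6t)(3,2) + K_2e^(t)(-2,-1).

x_1(t) = 3K_1e^(6t) - 2K_2e^(t), x_2(t) = 2K_1e^(6t) - K_2e^(t)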